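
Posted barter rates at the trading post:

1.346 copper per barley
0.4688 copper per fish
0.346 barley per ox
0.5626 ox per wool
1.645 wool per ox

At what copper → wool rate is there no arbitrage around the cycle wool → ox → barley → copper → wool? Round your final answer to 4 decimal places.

Known legs of the cycle: 0.5626 × 0.346 × 1.346 = 0.2620118216
For no arbitrage the full-cycle product must be 1, so the missing rate is 1 / 0.2620118216 ≈ 3.816622.

3.8166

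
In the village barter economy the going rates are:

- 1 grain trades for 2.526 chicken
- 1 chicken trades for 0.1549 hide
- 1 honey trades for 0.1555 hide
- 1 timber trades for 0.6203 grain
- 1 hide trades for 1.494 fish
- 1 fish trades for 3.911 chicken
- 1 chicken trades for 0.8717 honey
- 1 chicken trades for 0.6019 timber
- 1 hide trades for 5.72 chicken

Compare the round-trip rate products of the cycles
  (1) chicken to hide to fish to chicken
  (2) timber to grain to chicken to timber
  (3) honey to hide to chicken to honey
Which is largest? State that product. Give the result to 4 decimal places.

0.9431

(1) 0.1549 × 1.494 × 3.911 = 0.90509
(2) 0.6203 × 2.526 × 0.6019 = 0.94310
(3) 0.1555 × 5.72 × 0.8717 = 0.77534
Highest is cycle (2) at 0.9431 (≤1, no arbitrage).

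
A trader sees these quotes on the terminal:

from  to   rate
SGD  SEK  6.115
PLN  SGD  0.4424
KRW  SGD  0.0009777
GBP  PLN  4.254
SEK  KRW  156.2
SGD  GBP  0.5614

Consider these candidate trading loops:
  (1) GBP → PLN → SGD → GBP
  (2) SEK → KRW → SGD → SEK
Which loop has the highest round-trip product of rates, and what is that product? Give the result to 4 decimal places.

1.0565

(1) 4.254 × 0.4424 × 0.5614 = 1.05654
(2) 156.2 × 0.0009777 × 6.115 = 0.93386
Highest is cycle (1) at 1.0565 (>1, arbitrage).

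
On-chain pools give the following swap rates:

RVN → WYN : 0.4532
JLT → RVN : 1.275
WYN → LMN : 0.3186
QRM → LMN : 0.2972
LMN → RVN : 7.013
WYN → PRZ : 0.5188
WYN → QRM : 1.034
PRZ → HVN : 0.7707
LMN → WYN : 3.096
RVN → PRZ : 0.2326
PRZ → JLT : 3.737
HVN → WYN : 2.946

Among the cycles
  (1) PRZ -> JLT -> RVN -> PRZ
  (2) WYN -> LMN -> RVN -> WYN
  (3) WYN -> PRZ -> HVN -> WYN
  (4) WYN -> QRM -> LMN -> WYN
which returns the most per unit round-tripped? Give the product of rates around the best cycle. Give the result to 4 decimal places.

(1) 3.737 × 1.275 × 0.2326 = 1.10826
(2) 0.3186 × 7.013 × 0.4532 = 1.01260
(3) 0.5188 × 0.7707 × 2.946 = 1.17793
(4) 1.034 × 0.2972 × 3.096 = 0.95142
Highest is cycle (3) at 1.1779 (>1, arbitrage).

1.1779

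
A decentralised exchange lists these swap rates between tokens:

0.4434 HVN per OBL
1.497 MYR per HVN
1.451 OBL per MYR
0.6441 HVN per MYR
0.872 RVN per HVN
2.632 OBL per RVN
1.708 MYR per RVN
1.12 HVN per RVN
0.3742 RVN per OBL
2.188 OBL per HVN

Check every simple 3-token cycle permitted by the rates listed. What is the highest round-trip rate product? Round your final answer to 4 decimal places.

HVN→RVN→OBL→HVN: 0.872 × 2.632 × 0.4434 = 1.01765
HVN→MYR→OBL→HVN: 1.497 × 1.451 × 0.4434 = 0.96313
HVN→RVN→MYR→HVN: 0.872 × 1.708 × 0.6441 = 0.95931
MYR→OBL→RVN→MYR: 1.451 × 0.3742 × 1.708 = 0.92738
HVN→OBL→RVN→HVN: 2.188 × 0.3742 × 1.12 = 0.91700
Maximum is HVN→RVN→OBL→HVN at 1.0176; arbitrage exists.

1.0176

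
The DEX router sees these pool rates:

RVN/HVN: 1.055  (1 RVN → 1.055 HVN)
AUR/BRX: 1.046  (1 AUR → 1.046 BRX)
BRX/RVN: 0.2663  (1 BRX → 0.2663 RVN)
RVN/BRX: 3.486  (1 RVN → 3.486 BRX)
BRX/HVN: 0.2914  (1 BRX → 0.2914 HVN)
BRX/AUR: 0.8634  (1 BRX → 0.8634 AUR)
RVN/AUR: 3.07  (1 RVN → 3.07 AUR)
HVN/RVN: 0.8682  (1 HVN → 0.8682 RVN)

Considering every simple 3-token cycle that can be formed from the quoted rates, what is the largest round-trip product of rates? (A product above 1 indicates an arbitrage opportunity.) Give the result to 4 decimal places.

0.8819

RVN→BRX→HVN→RVN: 3.486 × 0.2914 × 0.8682 = 0.88194
RVN→AUR→BRX→RVN: 3.07 × 1.046 × 0.2663 = 0.85515
Maximum is RVN→BRX→HVN→RVN at 0.8819; no arbitrage — every cycle loses value.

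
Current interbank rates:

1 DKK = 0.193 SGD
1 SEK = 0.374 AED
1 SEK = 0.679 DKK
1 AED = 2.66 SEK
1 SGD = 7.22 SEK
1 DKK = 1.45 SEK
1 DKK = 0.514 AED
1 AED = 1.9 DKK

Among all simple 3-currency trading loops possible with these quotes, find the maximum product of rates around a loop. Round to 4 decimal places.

DKK→SEK→AED→DKK: 1.45 × 0.374 × 1.9 = 1.03037
SGD→SEK→DKK→SGD: 7.22 × 0.679 × 0.193 = 0.94616
DKK→AED→SEK→DKK: 0.514 × 2.66 × 0.679 = 0.92836
Maximum is DKK→SEK→AED→DKK at 1.0304; arbitrage exists.

1.0304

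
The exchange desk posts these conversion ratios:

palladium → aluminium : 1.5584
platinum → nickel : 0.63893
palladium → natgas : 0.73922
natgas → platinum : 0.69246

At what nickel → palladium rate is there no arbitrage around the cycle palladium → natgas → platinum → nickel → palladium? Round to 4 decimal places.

3.0576

Known legs of the cycle: 0.73922 × 0.69246 × 0.63893 = 0.327055668067116
For no arbitrage the full-cycle product must be 1, so the missing rate is 1 / 0.327055668067116 ≈ 3.057583.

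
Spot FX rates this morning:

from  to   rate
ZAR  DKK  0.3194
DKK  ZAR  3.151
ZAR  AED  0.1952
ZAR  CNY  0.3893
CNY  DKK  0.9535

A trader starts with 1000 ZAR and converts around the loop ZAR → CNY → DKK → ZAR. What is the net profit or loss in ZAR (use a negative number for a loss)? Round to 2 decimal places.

1000 ZAR × 0.3893 = 389.3 CNY
389.3 CNY × 0.9535 = 371.19755 DKK
371.19755 DKK × 3.151 = 1169.64348005 ZAR
Net change: 1169.64348005 − 1000 = 169.64348005 ZAR

169.64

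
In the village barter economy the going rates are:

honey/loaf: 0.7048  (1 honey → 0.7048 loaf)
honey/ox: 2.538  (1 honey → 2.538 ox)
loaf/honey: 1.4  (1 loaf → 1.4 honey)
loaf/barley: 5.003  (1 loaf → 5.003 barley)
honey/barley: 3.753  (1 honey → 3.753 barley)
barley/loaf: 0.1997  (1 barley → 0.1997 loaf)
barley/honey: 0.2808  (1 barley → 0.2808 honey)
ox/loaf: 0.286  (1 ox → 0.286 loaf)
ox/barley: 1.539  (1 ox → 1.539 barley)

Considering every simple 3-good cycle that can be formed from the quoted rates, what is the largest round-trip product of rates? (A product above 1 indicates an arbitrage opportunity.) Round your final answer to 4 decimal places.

ox→barley→honey→ox: 1.539 × 0.2808 × 2.538 = 1.09680
barley→loaf→honey→barley: 0.1997 × 1.4 × 3.753 = 1.04926
ox→loaf→honey→ox: 0.286 × 1.4 × 2.538 = 1.01622
barley→honey→loaf→barley: 0.2808 × 0.7048 × 5.003 = 0.99013
Maximum is ox→barley→honey→ox at 1.0968; arbitrage exists.

1.0968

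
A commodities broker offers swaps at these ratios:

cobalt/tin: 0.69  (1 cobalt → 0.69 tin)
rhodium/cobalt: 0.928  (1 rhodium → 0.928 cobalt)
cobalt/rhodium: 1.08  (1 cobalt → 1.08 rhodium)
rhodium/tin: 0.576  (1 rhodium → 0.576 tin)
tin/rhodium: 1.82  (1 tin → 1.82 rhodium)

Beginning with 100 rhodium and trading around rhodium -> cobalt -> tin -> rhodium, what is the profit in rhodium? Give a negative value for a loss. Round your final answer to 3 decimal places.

16.538

100 rhodium × 0.928 = 92.8 cobalt
92.8 cobalt × 0.69 = 64.032 tin
64.032 tin × 1.82 = 116.53824 rhodium
Net change: 116.53824 − 100 = 16.53824 rhodium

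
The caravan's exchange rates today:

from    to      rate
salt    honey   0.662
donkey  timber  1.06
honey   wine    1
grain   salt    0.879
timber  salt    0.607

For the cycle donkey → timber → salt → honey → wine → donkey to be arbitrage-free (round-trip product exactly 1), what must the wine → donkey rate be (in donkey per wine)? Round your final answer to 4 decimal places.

2.3477

Known legs of the cycle: 1.06 × 0.607 × 0.662 × 1 = 0.42594404
For no arbitrage the full-cycle product must be 1, so the missing rate is 1 / 0.42594404 ≈ 2.347726.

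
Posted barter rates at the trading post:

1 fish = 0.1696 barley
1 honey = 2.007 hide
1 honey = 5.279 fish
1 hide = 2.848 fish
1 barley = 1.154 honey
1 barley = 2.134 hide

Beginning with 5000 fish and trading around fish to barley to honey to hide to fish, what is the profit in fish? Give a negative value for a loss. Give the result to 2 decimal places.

5000 fish × 0.1696 = 848 barley
848 barley × 1.154 = 978.592 honey
978.592 honey × 2.007 = 1964.034144 hide
1964.034144 hide × 2.848 = 5593.569242112 fish
Net change: 5593.569242112 − 5000 = 593.569242112 fish

593.57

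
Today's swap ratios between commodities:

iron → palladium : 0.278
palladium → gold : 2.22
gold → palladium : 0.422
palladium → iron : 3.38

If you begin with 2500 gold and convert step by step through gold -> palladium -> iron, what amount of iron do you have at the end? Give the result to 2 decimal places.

3565.90

2500 gold × 0.422 = 1055 palladium
1055 palladium × 3.38 = 3565.9 iron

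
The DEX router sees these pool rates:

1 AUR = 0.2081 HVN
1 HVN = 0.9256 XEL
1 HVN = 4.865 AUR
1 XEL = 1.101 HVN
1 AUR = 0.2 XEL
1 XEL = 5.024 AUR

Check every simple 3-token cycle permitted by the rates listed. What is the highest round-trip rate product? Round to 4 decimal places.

XEL→HVN→AUR→XEL: 1.101 × 4.865 × 0.2 = 1.07127
XEL→AUR→HVN→XEL: 5.024 × 0.2081 × 0.9256 = 0.96771
Maximum is XEL→HVN→AUR→XEL at 1.0713; arbitrage exists.

1.0713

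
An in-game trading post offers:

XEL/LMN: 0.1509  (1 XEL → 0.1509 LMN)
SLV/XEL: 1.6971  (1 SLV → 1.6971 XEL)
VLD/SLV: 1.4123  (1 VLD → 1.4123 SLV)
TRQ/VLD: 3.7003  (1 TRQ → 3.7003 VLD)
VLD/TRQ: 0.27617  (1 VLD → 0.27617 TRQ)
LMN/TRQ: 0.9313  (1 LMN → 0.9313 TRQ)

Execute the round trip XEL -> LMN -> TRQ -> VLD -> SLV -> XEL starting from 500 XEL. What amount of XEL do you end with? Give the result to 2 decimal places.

500 XEL × 0.1509 = 75.45 LMN
75.45 LMN × 0.9313 = 70.266585 TRQ
70.266585 TRQ × 3.7003 = 260.0074444755 VLD
260.0074444755 VLD × 1.4123 = 367.20851383274865 SLV
367.20851383274865 SLV × 1.6971 = 623.189568825557733915 XEL

623.19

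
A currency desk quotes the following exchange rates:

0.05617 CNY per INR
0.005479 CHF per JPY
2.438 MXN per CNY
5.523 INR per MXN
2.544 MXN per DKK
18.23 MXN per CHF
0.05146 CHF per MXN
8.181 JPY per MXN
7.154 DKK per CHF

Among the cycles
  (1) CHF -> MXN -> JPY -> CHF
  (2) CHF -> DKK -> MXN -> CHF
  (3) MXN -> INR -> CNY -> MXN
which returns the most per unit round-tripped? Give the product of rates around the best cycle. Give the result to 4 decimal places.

(1) 18.23 × 8.181 × 0.005479 = 0.81714
(2) 7.154 × 2.544 × 0.05146 = 0.93656
(3) 5.523 × 0.05617 × 2.438 = 0.75633
Highest is cycle (2) at 0.9366 (≤1, no arbitrage).

0.9366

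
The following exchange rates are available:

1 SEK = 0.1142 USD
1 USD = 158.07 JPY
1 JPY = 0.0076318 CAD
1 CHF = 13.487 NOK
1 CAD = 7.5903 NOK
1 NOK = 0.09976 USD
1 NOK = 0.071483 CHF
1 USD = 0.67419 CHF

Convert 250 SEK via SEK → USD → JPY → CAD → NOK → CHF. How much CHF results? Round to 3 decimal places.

250 SEK × 0.1142 = 28.55 USD
28.55 USD × 158.07 = 4512.8985 JPY
4512.8985 JPY × 0.0076318 = 34.4415387723 CAD
34.4415387723 CAD × 7.5903 = 261.42161174338869 NOK
261.42161174338869 NOK × 0.071483 = 18.68720107225265372727 CHF

18.687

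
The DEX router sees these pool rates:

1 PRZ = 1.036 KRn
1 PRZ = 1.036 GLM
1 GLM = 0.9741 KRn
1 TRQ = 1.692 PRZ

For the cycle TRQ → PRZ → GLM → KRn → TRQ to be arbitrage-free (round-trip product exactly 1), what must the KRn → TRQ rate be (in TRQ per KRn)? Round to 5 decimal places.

0.58565

Known legs of the cycle: 1.692 × 1.036 × 0.9741 = 1.7075115792
For no arbitrage the full-cycle product must be 1, so the missing rate is 1 / 1.7075115792 ≈ 0.5856476.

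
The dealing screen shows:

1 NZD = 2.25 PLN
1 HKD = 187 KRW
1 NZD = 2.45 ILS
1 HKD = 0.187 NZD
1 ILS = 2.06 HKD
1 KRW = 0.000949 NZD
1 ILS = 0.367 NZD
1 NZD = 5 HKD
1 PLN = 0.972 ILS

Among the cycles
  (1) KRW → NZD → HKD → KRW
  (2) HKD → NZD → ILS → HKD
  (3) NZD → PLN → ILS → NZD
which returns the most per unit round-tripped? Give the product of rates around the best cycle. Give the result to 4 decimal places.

0.9438

(1) 0.000949 × 5 × 187 = 0.88732
(2) 0.187 × 2.45 × 2.06 = 0.94379
(3) 2.25 × 0.972 × 0.367 = 0.80263
Highest is cycle (2) at 0.9438 (≤1, no arbitrage).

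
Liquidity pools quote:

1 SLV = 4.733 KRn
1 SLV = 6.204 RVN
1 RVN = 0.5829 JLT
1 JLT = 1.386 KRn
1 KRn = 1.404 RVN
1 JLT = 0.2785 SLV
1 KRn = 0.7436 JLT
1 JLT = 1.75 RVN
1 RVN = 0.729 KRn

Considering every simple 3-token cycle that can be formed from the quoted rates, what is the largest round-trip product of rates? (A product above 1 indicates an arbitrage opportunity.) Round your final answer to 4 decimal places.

1.1343

KRn→RVN→JLT→KRn: 1.404 × 0.5829 × 1.386 = 1.13429
SLV→RVN→JLT→SLV: 6.204 × 0.5829 × 0.2785 = 1.00714
SLV→KRn→JLT→SLV: 4.733 × 0.7436 × 0.2785 = 0.98017
KRn→JLT→RVN→KRn: 0.7436 × 1.75 × 0.729 = 0.94865
Maximum is KRn→RVN→JLT→KRn at 1.1343; arbitrage exists.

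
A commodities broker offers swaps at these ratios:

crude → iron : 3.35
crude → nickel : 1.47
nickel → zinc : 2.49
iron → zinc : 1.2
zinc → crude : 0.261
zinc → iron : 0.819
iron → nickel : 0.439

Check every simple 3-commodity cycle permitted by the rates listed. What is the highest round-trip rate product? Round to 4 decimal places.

iron→zinc→crude→iron: 1.2 × 0.261 × 3.35 = 1.04922
nickel→zinc→crude→nickel: 2.49 × 0.261 × 1.47 = 0.95534
nickel→zinc→iron→nickel: 2.49 × 0.819 × 0.439 = 0.89526
Maximum is iron→zinc→crude→iron at 1.0492; arbitrage exists.

1.0492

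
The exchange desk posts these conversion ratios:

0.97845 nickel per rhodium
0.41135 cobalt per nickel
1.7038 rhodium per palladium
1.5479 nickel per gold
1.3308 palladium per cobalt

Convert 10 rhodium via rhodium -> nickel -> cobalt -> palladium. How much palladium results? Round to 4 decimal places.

5.3563

10 rhodium × 0.97845 = 9.7845 nickel
9.7845 nickel × 0.41135 = 4.024854075 cobalt
4.024854075 cobalt × 1.3308 = 5.35627580301 palladium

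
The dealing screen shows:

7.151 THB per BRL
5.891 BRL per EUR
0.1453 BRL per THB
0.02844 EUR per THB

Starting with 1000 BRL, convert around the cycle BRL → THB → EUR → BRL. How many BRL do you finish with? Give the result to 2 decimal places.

1198.08

1000 BRL × 7.151 = 7151 THB
7151 THB × 0.02844 = 203.37444 EUR
203.37444 EUR × 5.891 = 1198.07882604 BRL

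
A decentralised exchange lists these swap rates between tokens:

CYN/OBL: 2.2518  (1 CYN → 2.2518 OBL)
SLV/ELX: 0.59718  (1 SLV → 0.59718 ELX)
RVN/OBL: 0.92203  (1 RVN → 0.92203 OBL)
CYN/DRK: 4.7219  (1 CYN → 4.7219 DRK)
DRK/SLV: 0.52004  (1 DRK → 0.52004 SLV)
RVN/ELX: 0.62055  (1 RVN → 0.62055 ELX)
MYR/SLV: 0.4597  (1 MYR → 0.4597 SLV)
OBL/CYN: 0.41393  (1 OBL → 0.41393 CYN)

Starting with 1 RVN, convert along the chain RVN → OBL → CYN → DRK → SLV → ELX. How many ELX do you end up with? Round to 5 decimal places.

1 RVN × 0.92203 = 0.92203 OBL
0.92203 OBL × 0.41393 = 0.3816558779 CYN
0.3816558779 CYN × 4.7219 = 1.80214088985601 DRK
1.80214088985601 DRK × 0.52004 = 0.9371853483607194404 SLV
0.9371853483607194404 SLV × 0.59718 = 0.559668346334054435418072 ELX

0.55967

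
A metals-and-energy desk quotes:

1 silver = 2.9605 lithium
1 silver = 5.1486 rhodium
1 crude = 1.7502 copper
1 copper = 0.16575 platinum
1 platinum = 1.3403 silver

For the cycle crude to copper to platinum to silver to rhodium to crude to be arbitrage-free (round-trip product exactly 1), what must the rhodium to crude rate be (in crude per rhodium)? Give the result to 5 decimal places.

Known legs of the cycle: 1.7502 × 0.16575 × 1.3403 × 5.1486 = 2.001853937149677
For no arbitrage the full-cycle product must be 1, so the missing rate is 1 / 2.001853937149677 ≈ 0.4995369.

0.49954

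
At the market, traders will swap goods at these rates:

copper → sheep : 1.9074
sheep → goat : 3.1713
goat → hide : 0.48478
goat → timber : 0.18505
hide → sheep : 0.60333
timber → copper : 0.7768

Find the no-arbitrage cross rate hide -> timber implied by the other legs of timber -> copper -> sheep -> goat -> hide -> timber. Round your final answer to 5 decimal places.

0.43900

Known legs of the cycle: 0.7768 × 1.9074 × 3.1713 × 0.48478 = 2.27789141121625248
For no arbitrage the full-cycle product must be 1, so the missing rate is 1 / 2.27789141121625248 ≈ 0.4390025.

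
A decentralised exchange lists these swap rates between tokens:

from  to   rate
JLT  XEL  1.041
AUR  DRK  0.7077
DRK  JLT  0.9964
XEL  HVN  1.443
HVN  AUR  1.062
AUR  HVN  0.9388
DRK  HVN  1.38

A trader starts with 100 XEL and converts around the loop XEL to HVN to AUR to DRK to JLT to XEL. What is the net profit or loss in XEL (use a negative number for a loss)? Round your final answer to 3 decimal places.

100 XEL × 1.443 = 144.3 HVN
144.3 HVN × 1.062 = 153.2466 AUR
153.2466 AUR × 0.7077 = 108.45261882 DRK
108.45261882 DRK × 0.9964 = 108.062189392248 JLT
108.062189392248 JLT × 1.041 = 112.492739157330168 XEL
Net change: 112.492739157330168 − 100 = 12.492739157330168 XEL

12.493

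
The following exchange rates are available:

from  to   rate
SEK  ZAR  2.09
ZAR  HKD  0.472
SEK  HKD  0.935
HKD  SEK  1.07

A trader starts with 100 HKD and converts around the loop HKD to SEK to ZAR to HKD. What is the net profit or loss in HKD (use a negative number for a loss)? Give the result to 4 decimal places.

100 HKD × 1.07 = 107 SEK
107 SEK × 2.09 = 223.63 ZAR
223.63 ZAR × 0.472 = 105.55336 HKD
Net change: 105.55336 − 100 = 5.55336 HKD

5.5534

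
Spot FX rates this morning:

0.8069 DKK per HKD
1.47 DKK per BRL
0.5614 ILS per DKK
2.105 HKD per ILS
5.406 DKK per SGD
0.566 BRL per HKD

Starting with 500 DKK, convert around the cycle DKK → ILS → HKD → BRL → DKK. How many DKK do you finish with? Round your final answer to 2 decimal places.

491.62

500 DKK × 0.5614 = 280.7 ILS
280.7 ILS × 2.105 = 590.8735 HKD
590.8735 HKD × 0.566 = 334.434401 BRL
334.434401 BRL × 1.47 = 491.61856947 DKK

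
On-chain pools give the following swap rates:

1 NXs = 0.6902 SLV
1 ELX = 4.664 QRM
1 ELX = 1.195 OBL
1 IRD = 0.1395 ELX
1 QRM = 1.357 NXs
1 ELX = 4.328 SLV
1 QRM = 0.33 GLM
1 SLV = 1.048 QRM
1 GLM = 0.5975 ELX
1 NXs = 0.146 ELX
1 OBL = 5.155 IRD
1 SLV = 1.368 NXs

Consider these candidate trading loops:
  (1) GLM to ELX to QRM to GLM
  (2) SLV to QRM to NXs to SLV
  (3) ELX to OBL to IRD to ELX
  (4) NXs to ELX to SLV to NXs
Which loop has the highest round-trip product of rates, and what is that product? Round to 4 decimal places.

(1) 0.5975 × 4.664 × 0.33 = 0.91962
(2) 1.048 × 1.357 × 0.6902 = 0.98156
(3) 1.195 × 5.155 × 0.1395 = 0.85935
(4) 0.146 × 4.328 × 1.368 = 0.86442
Highest is cycle (2) at 0.9816 (≤1, no arbitrage).

0.9816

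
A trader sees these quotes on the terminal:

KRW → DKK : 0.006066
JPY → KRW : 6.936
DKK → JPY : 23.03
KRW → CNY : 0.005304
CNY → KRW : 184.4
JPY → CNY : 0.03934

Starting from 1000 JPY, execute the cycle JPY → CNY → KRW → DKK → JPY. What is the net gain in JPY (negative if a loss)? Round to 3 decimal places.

1000 JPY × 0.03934 = 39.34 CNY
39.34 CNY × 184.4 = 7254.296 KRW
7254.296 KRW × 0.006066 = 44.004559536 DKK
44.004559536 DKK × 23.03 = 1013.42500611408 JPY
Net change: 1013.42500611408 − 1000 = 13.42500611408 JPY

13.425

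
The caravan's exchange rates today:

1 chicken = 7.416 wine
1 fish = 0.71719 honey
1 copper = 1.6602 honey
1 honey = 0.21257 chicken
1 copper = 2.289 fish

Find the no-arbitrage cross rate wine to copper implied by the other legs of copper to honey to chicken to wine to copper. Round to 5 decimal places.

Known legs of the cycle: 1.6602 × 0.21257 × 7.416 = 2.617171023024
For no arbitrage the full-cycle product must be 1, so the missing rate is 1 / 2.617171023024 ≈ 0.3820920.

0.38209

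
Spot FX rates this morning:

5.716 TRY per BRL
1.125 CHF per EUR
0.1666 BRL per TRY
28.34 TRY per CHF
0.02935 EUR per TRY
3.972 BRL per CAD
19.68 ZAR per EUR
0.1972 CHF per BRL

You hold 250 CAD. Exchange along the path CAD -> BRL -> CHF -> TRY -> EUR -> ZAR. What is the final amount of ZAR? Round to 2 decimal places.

3205.45

250 CAD × 3.972 = 993 BRL
993 BRL × 0.1972 = 195.8196 CHF
195.8196 CHF × 28.34 = 5549.527464 TRY
5549.527464 TRY × 0.02935 = 162.8786310684 EUR
162.8786310684 EUR × 19.68 = 3205.451459426112 ZAR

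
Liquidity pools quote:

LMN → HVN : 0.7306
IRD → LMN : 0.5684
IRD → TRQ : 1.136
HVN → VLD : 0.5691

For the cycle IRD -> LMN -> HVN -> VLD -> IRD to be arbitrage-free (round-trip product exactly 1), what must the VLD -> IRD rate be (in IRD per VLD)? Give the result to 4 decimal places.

Known legs of the cycle: 0.5684 × 0.7306 × 0.5691 = 0.236331887064
For no arbitrage the full-cycle product must be 1, so the missing rate is 1 / 0.236331887064 ≈ 4.231338.

4.2313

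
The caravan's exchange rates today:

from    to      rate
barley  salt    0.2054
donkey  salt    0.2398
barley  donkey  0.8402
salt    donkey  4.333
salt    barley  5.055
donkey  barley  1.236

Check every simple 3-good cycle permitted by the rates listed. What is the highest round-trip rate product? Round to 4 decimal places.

1.1000

donkey→barley→salt→donkey: 1.236 × 0.2054 × 4.333 = 1.10004
donkey→salt→barley→donkey: 0.2398 × 5.055 × 0.8402 = 1.01848
Maximum is donkey→barley→salt→donkey at 1.1000; arbitrage exists.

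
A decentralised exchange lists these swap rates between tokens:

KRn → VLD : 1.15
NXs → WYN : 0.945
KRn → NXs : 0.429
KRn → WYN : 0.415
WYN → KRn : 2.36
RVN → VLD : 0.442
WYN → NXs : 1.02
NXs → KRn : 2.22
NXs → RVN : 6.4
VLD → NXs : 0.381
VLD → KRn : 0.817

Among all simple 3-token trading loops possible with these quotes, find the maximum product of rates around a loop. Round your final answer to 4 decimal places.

1.0778

NXs→RVN→VLD→NXs: 6.4 × 0.442 × 0.381 = 1.07777
NXs→KRn→VLD→NXs: 2.22 × 1.15 × 0.381 = 0.97269
WYN→KRn→NXs→WYN: 2.36 × 0.429 × 0.945 = 0.95676
WYN→NXs→KRn→WYN: 1.02 × 2.22 × 0.415 = 0.93973
Maximum is NXs→RVN→VLD→NXs at 1.0778; arbitrage exists.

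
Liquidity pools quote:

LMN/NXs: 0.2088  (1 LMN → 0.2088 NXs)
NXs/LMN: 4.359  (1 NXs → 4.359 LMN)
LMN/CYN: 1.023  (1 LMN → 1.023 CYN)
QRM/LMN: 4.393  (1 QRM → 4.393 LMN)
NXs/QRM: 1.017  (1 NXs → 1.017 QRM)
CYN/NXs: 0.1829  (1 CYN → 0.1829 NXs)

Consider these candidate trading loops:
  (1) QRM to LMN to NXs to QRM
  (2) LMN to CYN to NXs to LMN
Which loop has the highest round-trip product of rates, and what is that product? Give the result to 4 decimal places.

(1) 4.393 × 0.2088 × 1.017 = 0.93285
(2) 1.023 × 0.1829 × 4.359 = 0.81560
Highest is cycle (1) at 0.9329 (≤1, no arbitrage).

0.9329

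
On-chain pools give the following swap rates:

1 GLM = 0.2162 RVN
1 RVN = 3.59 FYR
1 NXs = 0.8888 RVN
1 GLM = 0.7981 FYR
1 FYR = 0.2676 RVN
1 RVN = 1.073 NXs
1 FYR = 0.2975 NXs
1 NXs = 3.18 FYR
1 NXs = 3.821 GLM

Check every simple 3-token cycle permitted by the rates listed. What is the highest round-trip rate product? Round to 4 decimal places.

0.9493

FYR→NXs→RVN→FYR: 0.2975 × 0.8888 × 3.59 = 0.94926
FYR→RVN→NXs→FYR: 0.2676 × 1.073 × 3.18 = 0.91309
FYR→NXs→GLM→FYR: 0.2975 × 3.821 × 0.7981 = 0.90724
GLM→RVN→NXs→GLM: 0.2162 × 1.073 × 3.821 = 0.88641
Maximum is FYR→NXs→RVN→FYR at 0.9493; no arbitrage — every cycle loses value.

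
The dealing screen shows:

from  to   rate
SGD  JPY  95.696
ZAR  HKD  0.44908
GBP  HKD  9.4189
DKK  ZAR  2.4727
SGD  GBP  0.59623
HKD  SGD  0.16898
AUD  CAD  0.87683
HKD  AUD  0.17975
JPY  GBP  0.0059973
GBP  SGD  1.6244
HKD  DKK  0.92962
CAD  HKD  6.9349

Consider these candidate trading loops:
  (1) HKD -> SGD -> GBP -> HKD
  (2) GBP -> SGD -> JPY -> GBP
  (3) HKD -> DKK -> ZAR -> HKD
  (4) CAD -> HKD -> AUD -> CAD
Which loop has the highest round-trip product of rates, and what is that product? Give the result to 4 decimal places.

1.0930

(1) 0.16898 × 0.59623 × 9.4189 = 0.94896
(2) 1.6244 × 95.696 × 0.0059973 = 0.93227
(3) 0.92962 × 2.4727 × 0.44908 = 1.03229
(4) 6.9349 × 0.17975 × 0.87683 = 1.09301
Highest is cycle (4) at 1.0930 (>1, arbitrage).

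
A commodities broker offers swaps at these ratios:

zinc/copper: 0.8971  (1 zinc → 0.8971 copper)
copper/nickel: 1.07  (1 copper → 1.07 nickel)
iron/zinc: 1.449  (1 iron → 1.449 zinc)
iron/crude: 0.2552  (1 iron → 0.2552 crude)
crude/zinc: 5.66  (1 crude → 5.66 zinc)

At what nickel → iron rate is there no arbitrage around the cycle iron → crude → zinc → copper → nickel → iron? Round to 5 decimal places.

Known legs of the cycle: 0.2552 × 5.66 × 0.8971 × 1.07 = 1.386505943504
For no arbitrage the full-cycle product must be 1, so the missing rate is 1 / 1.386505943504 ≈ 0.7212374.

0.72124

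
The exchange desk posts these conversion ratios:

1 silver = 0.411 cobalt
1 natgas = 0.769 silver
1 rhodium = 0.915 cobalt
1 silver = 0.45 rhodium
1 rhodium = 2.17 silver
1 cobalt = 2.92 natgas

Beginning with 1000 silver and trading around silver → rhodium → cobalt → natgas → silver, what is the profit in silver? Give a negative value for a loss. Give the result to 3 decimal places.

1000 silver × 0.45 = 450 rhodium
450 rhodium × 0.915 = 411.75 cobalt
411.75 cobalt × 2.92 = 1202.31 natgas
1202.31 natgas × 0.769 = 924.57639 silver
Net change: 924.57639 − 1000 = -75.42361 silver

-75.424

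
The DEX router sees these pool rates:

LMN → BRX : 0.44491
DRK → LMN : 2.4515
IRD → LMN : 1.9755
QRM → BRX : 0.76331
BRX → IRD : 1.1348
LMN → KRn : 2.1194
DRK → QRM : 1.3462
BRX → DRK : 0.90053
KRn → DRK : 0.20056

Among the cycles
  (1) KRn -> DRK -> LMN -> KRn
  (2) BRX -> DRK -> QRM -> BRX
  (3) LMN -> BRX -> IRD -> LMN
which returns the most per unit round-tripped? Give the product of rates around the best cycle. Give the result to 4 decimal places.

(1) 0.20056 × 2.4515 × 2.1194 = 1.04205
(2) 0.90053 × 1.3462 × 0.76331 = 0.92536
(3) 0.44491 × 1.1348 × 1.9755 = 0.99740
Highest is cycle (1) at 1.0421 (>1, arbitrage).

1.0421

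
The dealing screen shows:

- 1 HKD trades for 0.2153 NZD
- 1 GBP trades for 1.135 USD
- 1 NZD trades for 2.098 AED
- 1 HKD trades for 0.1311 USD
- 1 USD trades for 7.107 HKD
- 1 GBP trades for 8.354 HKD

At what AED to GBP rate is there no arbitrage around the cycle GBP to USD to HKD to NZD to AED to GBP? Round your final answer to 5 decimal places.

0.27445

Known legs of the cycle: 1.135 × 7.107 × 0.2153 × 2.098 = 3.643608366633
For no arbitrage the full-cycle product must be 1, so the missing rate is 1 / 3.643608366633 ≈ 0.2744532.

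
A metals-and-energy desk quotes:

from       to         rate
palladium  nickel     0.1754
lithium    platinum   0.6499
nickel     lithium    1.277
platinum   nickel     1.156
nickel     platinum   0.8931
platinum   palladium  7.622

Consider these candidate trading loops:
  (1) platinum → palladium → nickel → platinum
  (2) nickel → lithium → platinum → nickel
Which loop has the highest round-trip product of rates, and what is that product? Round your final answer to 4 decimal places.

1.1940

(1) 7.622 × 0.1754 × 0.8931 = 1.19398
(2) 1.277 × 0.6499 × 1.156 = 0.95939
Highest is cycle (1) at 1.1940 (>1, arbitrage).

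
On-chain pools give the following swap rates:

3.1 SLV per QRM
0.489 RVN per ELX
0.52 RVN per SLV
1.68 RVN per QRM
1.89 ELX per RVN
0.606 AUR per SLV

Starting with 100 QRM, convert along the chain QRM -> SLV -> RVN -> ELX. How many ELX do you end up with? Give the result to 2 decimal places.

304.67

100 QRM × 3.1 = 310 SLV
310 SLV × 0.52 = 161.2 RVN
161.2 RVN × 1.89 = 304.668 ELX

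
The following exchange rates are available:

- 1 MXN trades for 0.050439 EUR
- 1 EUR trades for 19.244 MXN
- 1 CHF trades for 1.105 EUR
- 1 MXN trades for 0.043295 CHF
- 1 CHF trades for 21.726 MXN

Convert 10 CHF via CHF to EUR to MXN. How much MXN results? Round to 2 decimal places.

10 CHF × 1.105 = 11.05 EUR
11.05 EUR × 19.244 = 212.6462 MXN

212.65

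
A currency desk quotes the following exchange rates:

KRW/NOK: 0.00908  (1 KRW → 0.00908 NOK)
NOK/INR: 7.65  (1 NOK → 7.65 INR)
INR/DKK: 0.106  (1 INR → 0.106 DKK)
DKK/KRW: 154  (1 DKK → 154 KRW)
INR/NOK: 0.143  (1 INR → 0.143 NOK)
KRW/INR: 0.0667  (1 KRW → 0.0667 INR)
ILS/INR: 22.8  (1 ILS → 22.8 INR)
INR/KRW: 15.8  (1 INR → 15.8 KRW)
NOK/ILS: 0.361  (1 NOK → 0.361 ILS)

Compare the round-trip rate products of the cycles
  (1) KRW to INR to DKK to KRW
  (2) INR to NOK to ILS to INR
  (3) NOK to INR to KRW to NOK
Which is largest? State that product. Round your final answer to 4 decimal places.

1.1770

(1) 0.0667 × 0.106 × 154 = 1.08881
(2) 0.143 × 0.361 × 22.8 = 1.17700
(3) 7.65 × 15.8 × 0.00908 = 1.09750
Highest is cycle (2) at 1.1770 (>1, arbitrage).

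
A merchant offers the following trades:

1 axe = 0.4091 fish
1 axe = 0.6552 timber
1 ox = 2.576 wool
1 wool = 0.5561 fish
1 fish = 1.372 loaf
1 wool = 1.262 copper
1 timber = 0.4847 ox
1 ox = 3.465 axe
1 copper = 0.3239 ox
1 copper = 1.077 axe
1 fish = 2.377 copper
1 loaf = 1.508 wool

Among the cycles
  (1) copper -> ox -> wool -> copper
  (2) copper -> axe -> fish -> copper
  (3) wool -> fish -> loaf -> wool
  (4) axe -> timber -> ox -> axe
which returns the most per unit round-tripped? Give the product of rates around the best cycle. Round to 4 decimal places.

(1) 0.3239 × 2.576 × 1.262 = 1.05297
(2) 1.077 × 0.4091 × 2.377 = 1.04731
(3) 0.5561 × 1.372 × 1.508 = 1.15056
(4) 0.6552 × 0.4847 × 3.465 = 1.10040
Highest is cycle (3) at 1.1506 (>1, arbitrage).

1.1506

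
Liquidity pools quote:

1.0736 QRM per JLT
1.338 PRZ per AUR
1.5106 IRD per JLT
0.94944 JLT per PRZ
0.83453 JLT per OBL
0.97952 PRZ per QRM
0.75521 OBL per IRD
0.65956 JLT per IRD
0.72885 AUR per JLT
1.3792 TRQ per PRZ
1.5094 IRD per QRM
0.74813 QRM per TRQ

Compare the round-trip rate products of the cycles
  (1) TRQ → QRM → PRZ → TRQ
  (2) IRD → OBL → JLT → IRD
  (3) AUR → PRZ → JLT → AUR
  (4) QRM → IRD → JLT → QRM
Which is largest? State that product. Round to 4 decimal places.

1.0688

(1) 0.74813 × 0.97952 × 1.3792 = 1.01069
(2) 0.75521 × 0.83453 × 1.5106 = 0.95205
(3) 1.338 × 0.94944 × 0.72885 = 0.92590
(4) 1.5094 × 0.65956 × 1.0736 = 1.06881
Highest is cycle (4) at 1.0688 (>1, arbitrage).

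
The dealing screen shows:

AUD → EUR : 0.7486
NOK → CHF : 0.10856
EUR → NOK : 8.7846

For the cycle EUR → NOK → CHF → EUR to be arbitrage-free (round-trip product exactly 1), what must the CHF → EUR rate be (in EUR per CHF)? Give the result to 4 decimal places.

1.0486

Known legs of the cycle: 8.7846 × 0.10856 = 0.953656176
For no arbitrage the full-cycle product must be 1, so the missing rate is 1 / 0.953656176 ≈ 1.048596.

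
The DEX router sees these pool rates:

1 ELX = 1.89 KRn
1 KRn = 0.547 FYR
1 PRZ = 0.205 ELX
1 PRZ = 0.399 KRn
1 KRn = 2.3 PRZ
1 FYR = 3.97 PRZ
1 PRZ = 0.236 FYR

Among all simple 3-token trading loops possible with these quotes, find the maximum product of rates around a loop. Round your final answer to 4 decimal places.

0.8911

PRZ→ELX→KRn→PRZ: 0.205 × 1.89 × 2.3 = 0.89114
FYR→PRZ→KRn→FYR: 3.97 × 0.399 × 0.547 = 0.86646
Maximum is PRZ→ELX→KRn→PRZ at 0.8911; no arbitrage — every cycle loses value.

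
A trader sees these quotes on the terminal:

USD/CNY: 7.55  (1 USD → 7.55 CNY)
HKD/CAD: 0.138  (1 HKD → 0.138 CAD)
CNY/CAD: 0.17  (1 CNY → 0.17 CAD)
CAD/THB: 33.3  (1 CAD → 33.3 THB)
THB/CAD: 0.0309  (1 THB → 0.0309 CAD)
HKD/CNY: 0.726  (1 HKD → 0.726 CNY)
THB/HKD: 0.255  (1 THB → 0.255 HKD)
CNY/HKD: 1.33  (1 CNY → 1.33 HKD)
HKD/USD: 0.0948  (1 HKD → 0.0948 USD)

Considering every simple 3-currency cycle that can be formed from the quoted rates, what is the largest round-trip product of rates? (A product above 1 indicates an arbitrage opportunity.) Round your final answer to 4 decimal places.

HKD→CAD→THB→HKD: 0.138 × 33.3 × 0.255 = 1.17183
HKD→USD→CNY→HKD: 0.0948 × 7.55 × 1.33 = 0.95193
Maximum is HKD→CAD→THB→HKD at 1.1718; arbitrage exists.

1.1718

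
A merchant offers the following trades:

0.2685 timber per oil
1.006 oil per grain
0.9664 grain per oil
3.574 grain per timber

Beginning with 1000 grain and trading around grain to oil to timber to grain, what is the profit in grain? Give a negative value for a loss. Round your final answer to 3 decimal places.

-34.623

1000 grain × 1.006 = 1006 oil
1006 oil × 0.2685 = 270.111 timber
270.111 timber × 3.574 = 965.376714 grain
Net change: 965.376714 − 1000 = -34.623286 grain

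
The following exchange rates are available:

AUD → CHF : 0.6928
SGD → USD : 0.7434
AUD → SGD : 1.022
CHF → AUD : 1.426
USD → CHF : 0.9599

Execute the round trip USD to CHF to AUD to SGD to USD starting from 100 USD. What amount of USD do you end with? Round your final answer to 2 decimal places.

104.00

100 USD × 0.9599 = 95.99 CHF
95.99 CHF × 1.426 = 136.88174 AUD
136.88174 AUD × 1.022 = 139.89313828 SGD
139.89313828 SGD × 0.7434 = 103.996558997352 USD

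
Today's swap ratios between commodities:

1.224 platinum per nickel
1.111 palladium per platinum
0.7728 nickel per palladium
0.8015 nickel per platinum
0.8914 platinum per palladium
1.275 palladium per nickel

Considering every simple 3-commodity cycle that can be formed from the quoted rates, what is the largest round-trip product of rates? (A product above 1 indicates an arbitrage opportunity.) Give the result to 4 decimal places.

1.0509

palladium→nickel→platinum→palladium: 0.7728 × 1.224 × 1.111 = 1.05090
palladium→platinum→nickel→palladium: 0.8914 × 0.8015 × 1.275 = 0.91093
Maximum is palladium→nickel→platinum→palladium at 1.0509; arbitrage exists.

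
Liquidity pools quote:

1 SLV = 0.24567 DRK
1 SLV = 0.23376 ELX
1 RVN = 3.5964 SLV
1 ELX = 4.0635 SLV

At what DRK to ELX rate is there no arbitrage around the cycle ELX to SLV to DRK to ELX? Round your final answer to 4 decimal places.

Known legs of the cycle: 4.0635 × 0.24567 = 0.998280045
For no arbitrage the full-cycle product must be 1, so the missing rate is 1 / 0.998280045 ≈ 1.001723.

1.0017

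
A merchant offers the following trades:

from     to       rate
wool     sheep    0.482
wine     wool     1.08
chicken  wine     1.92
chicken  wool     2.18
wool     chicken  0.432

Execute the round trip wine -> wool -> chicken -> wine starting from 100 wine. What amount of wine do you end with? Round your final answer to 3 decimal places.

100 wine × 1.08 = 108 wool
108 wool × 0.432 = 46.656 chicken
46.656 chicken × 1.92 = 89.57952 wine

89.580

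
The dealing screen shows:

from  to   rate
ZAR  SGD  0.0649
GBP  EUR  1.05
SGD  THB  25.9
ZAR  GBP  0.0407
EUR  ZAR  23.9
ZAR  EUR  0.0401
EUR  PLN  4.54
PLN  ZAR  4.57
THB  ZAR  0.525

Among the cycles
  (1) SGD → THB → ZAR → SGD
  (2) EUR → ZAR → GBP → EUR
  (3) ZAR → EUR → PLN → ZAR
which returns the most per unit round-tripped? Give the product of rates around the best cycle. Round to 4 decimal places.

1.0214

(1) 25.9 × 0.525 × 0.0649 = 0.88248
(2) 23.9 × 0.0407 × 1.05 = 1.02137
(3) 0.0401 × 4.54 × 4.57 = 0.83199
Highest is cycle (2) at 1.0214 (>1, arbitrage).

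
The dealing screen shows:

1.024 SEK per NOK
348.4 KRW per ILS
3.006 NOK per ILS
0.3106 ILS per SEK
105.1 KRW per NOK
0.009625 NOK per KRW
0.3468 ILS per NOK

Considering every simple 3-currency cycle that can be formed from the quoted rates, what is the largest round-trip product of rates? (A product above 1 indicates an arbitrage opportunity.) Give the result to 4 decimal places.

NOK→ILS→KRW→NOK: 0.3468 × 348.4 × 0.009625 = 1.16294
NOK→SEK→ILS→NOK: 1.024 × 0.3106 × 3.006 = 0.95607
Maximum is NOK→ILS→KRW→NOK at 1.1629; arbitrage exists.

1.1629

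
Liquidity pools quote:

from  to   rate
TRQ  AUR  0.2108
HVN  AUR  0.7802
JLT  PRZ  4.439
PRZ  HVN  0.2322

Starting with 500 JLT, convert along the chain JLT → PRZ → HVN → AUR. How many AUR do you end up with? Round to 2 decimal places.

402.09

500 JLT × 4.439 = 2219.5 PRZ
2219.5 PRZ × 0.2322 = 515.3679 HVN
515.3679 HVN × 0.7802 = 402.09003558 AUR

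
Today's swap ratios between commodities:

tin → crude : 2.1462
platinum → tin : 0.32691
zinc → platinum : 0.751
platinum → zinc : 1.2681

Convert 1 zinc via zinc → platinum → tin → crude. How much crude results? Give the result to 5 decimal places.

0.52691

1 zinc × 0.751 = 0.751 platinum
0.751 platinum × 0.32691 = 0.24550941 tin
0.24550941 tin × 2.1462 = 0.526912295742 crude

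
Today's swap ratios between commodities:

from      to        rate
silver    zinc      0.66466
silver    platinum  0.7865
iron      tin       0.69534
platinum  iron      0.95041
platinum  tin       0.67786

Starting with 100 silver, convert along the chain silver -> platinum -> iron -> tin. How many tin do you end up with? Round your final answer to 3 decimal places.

51.976

100 silver × 0.7865 = 78.65 platinum
78.65 platinum × 0.95041 = 74.7497465 iron
74.7497465 iron × 0.69534 = 51.97648873131 tin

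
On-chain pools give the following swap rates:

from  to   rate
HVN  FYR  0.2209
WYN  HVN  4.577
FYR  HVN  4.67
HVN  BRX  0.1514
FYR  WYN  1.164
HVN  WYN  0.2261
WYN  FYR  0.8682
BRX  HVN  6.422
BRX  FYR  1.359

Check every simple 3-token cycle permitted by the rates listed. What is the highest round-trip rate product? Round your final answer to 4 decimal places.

1.1769

HVN→FYR→WYN→HVN: 0.2209 × 1.164 × 4.577 = 1.17687
HVN→BRX→FYR→HVN: 0.1514 × 1.359 × 4.67 = 0.96086
HVN→WYN→FYR→HVN: 0.2261 × 0.8682 × 4.67 = 0.91672
Maximum is HVN→FYR→WYN→HVN at 1.1769; arbitrage exists.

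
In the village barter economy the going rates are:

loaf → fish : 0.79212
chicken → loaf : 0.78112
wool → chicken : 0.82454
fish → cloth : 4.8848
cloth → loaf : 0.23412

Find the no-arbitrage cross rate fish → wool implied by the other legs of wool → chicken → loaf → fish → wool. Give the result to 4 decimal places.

Known legs of the cycle: 0.82454 × 0.78112 × 0.79212 = 0.510176518123776
For no arbitrage the full-cycle product must be 1, so the missing rate is 1 / 0.510176518123776 ≈ 1.960106.

1.9601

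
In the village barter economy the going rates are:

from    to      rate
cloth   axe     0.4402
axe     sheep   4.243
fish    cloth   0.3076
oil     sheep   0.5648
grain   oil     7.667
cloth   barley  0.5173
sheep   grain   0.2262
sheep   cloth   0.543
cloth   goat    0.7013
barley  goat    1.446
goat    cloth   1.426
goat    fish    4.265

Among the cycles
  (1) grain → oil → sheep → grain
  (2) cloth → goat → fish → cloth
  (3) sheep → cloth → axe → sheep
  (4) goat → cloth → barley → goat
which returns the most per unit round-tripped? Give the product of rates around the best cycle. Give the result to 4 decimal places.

(1) 7.667 × 0.5648 × 0.2262 = 0.97952
(2) 0.7013 × 4.265 × 0.3076 = 0.92005
(3) 0.543 × 0.4402 × 4.243 = 1.01420
(4) 1.426 × 0.5173 × 1.446 = 1.06667
Highest is cycle (4) at 1.0667 (>1, arbitrage).

1.0667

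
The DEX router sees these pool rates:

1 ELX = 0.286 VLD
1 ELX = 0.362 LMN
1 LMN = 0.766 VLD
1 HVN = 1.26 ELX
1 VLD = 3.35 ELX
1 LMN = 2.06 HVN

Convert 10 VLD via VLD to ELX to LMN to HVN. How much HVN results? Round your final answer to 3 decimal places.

10 VLD × 3.35 = 33.5 ELX
33.5 ELX × 0.362 = 12.127 LMN
12.127 LMN × 2.06 = 24.98162 HVN

24.982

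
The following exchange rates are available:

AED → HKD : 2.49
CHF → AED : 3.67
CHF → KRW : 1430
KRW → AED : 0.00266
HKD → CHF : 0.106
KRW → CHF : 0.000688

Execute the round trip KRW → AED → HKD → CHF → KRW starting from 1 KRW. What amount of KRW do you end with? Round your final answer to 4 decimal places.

1.0040

1 KRW × 0.00266 = 0.00266 AED
0.00266 AED × 2.49 = 0.0066234 HKD
0.0066234 HKD × 0.106 = 0.0007020804 CHF
0.0007020804 CHF × 1430 = 1.003974972 KRW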